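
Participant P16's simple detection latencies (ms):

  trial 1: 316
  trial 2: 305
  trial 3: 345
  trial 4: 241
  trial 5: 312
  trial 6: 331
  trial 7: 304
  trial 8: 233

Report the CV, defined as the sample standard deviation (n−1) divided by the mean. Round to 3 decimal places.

n = 8, Σ = 2387, M = 298.3750
Σ(x−M)² = 11375.875; s = √(11375.875/7) = 40.3128
CV = 40.3128 / 298.3750 = 0.13511

0.135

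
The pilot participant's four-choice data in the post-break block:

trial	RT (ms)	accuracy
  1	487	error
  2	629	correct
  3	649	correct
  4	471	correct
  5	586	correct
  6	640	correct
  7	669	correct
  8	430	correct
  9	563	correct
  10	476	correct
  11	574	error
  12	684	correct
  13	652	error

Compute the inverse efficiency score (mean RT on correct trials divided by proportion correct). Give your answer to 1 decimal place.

753.6 ms

Correct trials (n=10): 629, 649, 471, 586, 640, 669, 430, 563, 476, 684
Mean correct RT = 5797/10 = 579.7000 ms
Proportion correct = 10/13
IES = 579.7000 / (10/13) = 753.610 ms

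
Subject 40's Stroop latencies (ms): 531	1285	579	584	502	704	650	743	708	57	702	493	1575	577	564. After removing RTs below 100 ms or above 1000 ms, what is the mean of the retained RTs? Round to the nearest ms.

Excluded: 57, 1285, 1575
Retained (n=12): Σ = 7337
Mean = 7337/12 = 611.4167

611 ms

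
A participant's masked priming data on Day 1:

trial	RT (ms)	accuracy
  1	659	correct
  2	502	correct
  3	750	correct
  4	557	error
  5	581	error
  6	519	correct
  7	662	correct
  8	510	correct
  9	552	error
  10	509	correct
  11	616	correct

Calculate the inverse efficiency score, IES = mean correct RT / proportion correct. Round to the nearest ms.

812 ms

Correct trials (n=8): 659, 502, 750, 519, 662, 510, 509, 616
Mean correct RT = 4727/8 = 590.8750 ms
Proportion correct = 8/11
IES = 590.8750 / (8/11) = 812.453 ms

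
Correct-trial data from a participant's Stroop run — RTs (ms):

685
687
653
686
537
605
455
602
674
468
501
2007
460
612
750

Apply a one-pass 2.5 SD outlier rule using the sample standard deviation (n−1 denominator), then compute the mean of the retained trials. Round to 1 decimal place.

n = 15, ΣRT = 10382, M = 692.133
Σ(x−M)² = 1977287.73; s = √(1977287.73/14) = 375.812
Cutoffs: 692.133 ± 2.5·375.812 → [-247.4, 1631.7]
Outside: 2007 → excluded.
Retained (n=14): Σ = 8375, mean = 8375/14 = 598.214

598.2 ms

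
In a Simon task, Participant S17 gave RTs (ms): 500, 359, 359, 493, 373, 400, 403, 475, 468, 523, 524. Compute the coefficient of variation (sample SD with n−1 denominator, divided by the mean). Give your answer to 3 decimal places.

n = 11, Σ = 4877, M = 443.3636
Σ(x−M)² = 42818.545; s = √(42818.545/10) = 65.4359
CV = 65.4359 / 443.3636 = 0.14759

0.148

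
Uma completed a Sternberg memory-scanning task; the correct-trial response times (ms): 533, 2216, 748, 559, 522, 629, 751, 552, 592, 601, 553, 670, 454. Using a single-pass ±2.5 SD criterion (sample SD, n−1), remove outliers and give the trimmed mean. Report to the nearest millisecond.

n = 13, ΣRT = 9380, M = 721.538
Σ(x−M)² = 2508019.23; s = √(2508019.23/12) = 457.167
Cutoffs: 721.538 ± 2.5·457.167 → [-421.4, 1864.5]
Outside: 2216 → excluded.
Retained (n=12): Σ = 7164, mean = 7164/12 = 597.000

597 ms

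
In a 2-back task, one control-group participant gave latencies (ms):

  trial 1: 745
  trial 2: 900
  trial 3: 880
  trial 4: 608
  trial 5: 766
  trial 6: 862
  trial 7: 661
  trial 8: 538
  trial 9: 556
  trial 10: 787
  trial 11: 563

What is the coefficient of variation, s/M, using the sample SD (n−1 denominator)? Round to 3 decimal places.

0.191

n = 11, Σ = 7866, M = 715.0909
Σ(x−M)² = 185822.909; s = √(185822.909/10) = 136.3169
CV = 136.3169 / 715.0909 = 0.19063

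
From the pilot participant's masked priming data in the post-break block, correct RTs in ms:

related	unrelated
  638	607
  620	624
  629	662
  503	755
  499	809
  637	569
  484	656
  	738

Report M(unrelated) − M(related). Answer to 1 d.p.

M(related) = 4010/7 = 572.857
M(unrelated) = 5420/8 = 677.500
Difference = 677.500 − 572.857 = 104.643 ms

104.6 ms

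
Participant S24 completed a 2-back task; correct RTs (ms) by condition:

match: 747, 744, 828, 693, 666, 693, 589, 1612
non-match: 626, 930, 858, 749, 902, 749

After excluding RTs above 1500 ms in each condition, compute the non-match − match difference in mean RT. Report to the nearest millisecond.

94 ms

match: exclude 1612
M(match) = 4960/7 = 708.571
M(non-match) = 4814/6 = 802.333
Difference = 802.333 − 708.571 = 93.762 ms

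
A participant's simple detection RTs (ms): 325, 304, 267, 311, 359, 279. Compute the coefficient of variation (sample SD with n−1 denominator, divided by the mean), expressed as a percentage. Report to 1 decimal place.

10.7%

n = 6, Σ = 1845, M = 307.5000
Σ(x−M)² = 5435.500; s = √(5435.500/5) = 32.9712
CV = 32.9712 / 307.5000 = 0.10722 = 10.722%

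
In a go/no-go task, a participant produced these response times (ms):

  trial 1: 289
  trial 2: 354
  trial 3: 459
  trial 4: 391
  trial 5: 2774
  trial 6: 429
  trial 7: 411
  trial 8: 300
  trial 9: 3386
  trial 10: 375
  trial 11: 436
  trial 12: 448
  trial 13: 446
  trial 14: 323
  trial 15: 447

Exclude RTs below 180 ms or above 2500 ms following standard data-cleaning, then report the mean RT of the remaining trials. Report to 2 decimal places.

Excluded: 2774, 3386
Retained (n=13): Σ = 5108
Mean = 5108/13 = 392.9231

392.92 ms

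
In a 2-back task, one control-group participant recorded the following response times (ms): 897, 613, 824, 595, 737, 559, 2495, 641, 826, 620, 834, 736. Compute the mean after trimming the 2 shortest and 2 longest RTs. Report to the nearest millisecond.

729 ms

Sorted: 559, 595, 613, 620, 641, 736, 737, 824, 826, 834, 897, 2495
Drop lowest 2 (559, 595) and highest 2 (897, 2495)
Remaining (n=8): Σ = 5831, mean = 5831/8 = 728.875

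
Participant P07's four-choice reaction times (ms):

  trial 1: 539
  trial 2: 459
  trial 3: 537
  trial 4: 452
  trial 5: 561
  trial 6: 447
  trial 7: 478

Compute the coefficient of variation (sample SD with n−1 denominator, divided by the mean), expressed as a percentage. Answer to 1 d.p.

9.7%

n = 7, Σ = 3473, M = 496.1429
Σ(x−M)² = 13784.857; s = √(13784.857/6) = 47.9320
CV = 47.9320 / 496.1429 = 0.09661 = 9.661%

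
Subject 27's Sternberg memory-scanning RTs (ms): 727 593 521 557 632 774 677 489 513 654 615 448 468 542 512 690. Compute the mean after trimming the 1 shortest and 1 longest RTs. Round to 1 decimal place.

585.0 ms

Sorted: 448, 468, 489, 512, 513, 521, 542, 557, 593, 615, 632, 654, 677, 690, 727, 774
Drop lowest 1 (448) and highest 1 (774)
Remaining (n=14): Σ = 8190, mean = 8190/14 = 585.000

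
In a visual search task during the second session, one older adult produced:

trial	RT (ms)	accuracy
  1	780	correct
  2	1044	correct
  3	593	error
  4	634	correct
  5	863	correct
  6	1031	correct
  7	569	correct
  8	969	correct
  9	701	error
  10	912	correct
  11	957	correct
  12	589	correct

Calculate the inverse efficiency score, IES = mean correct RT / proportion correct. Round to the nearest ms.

1002 ms

Correct trials (n=10): 780, 1044, 634, 863, 1031, 569, 969, 912, 957, 589
Mean correct RT = 8348/10 = 834.8000 ms
Proportion correct = 10/12
IES = 834.8000 / (10/12) = 1001.760 ms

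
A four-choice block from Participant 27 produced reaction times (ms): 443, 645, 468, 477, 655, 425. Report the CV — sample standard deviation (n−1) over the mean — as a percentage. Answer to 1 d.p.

19.9%

n = 6, Σ = 3113, M = 518.8333
Σ(x−M)² = 53348.833; s = √(53348.833/5) = 103.2946
CV = 103.2946 / 518.8333 = 0.19909 = 19.909%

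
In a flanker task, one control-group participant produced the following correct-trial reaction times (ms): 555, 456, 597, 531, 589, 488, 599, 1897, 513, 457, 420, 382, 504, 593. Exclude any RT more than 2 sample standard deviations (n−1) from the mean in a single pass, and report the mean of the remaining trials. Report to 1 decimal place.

514.2 ms

n = 14, ΣRT = 8581, M = 612.929
Σ(x−M)² = 1837272.93; s = √(1837272.93/13) = 375.937
Cutoffs: 612.929 ± 2·375.937 → [-138.9, 1364.8]
Outside: 1897 → excluded.
Retained (n=13): Σ = 6684, mean = 6684/13 = 514.154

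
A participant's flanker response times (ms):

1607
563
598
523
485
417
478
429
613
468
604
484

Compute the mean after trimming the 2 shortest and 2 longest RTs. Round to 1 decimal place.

525.4 ms

Sorted: 417, 429, 468, 478, 484, 485, 523, 563, 598, 604, 613, 1607
Drop lowest 2 (417, 429) and highest 2 (613, 1607)
Remaining (n=8): Σ = 4203, mean = 4203/8 = 525.375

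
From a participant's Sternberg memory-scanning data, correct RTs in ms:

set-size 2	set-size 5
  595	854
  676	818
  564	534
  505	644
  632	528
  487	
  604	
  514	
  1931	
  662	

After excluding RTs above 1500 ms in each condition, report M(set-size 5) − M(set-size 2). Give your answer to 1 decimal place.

93.5 ms

set-size 2: exclude 1931
M(set-size 2) = 5239/9 = 582.111
M(set-size 5) = 3378/5 = 675.600
Difference = 675.600 − 582.111 = 93.489 ms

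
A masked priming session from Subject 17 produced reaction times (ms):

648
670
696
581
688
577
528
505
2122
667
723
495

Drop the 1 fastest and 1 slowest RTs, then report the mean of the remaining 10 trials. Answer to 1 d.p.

628.3 ms

Sorted: 495, 505, 528, 577, 581, 648, 667, 670, 688, 696, 723, 2122
Drop lowest 1 (495) and highest 1 (2122)
Remaining (n=10): Σ = 6283, mean = 6283/10 = 628.300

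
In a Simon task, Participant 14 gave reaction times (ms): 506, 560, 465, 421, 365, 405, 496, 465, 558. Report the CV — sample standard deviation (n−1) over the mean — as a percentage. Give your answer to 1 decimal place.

14.1%

n = 9, Σ = 4241, M = 471.2222
Σ(x−M)² = 35503.556; s = √(35503.556/8) = 66.6179
CV = 66.6179 / 471.2222 = 0.14137 = 14.137%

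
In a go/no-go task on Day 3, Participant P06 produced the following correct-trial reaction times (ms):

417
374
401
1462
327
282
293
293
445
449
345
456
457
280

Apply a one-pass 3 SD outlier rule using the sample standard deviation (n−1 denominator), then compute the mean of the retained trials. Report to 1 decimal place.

n = 14, ΣRT = 6281, M = 448.643
Σ(x−M)² = 1166071.21; s = √(1166071.21/13) = 299.496
Cutoffs: 448.643 ± 3·299.496 → [-449.8, 1347.1]
Outside: 1462 → excluded.
Retained (n=13): Σ = 4819, mean = 4819/13 = 370.692

370.7 ms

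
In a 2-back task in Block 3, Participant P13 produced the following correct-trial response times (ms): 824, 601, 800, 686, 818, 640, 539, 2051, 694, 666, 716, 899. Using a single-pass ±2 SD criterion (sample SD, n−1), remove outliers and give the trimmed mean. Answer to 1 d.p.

n = 12, ΣRT = 9934, M = 827.833
Σ(x−M)² = 1748971.67; s = √(1748971.67/11) = 398.745
Cutoffs: 827.833 ± 2·398.745 → [30.3, 1625.3]
Outside: 2051 → excluded.
Retained (n=11): Σ = 7883, mean = 7883/11 = 716.636

716.6 ms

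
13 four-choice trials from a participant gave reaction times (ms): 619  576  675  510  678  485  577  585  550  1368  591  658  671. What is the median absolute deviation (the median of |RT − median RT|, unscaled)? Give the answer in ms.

Sorted: 485, 510, 550, 576, 577, 585, 591, 619, 658, 671, 675, 678, 1368 → median = 591
|x − 591|: 28, 15, 84, 81, 87, 106, 14, 6, 41, 777, 0, 67, 80
Sorted deviations: 0, 6, 14, 15, 28, 41, 67, 80, 81, 84, 87, 106, 777 → MAD = 67

67 ms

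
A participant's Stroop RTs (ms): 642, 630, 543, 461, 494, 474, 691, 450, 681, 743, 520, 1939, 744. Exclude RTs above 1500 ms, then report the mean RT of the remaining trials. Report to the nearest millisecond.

589 ms

Excluded: 1939
Retained (n=12): Σ = 7073
Mean = 7073/12 = 589.4167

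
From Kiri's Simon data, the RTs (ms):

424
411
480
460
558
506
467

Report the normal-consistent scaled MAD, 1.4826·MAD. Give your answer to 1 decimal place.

Sorted: 411, 424, 460, 467, 480, 506, 558 → median = 467
|x − 467| sorted: 0, 7, 13, 39, 43, 56, 91 → MAD = 39
Robust SD ≈ 1.4826 × 39 = 57.821

57.8 ms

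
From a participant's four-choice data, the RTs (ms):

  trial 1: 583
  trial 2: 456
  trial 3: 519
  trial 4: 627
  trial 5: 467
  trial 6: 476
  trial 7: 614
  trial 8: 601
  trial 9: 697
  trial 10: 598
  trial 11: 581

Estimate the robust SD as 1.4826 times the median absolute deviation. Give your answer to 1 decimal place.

65.2 ms

Sorted: 456, 467, 476, 519, 581, 583, 598, 601, 614, 627, 697 → median = 583
|x − 583| sorted: 0, 2, 15, 18, 31, 44, 64, 107, 114, 116, 127 → MAD = 44
Robust SD ≈ 1.4826 × 44 = 65.234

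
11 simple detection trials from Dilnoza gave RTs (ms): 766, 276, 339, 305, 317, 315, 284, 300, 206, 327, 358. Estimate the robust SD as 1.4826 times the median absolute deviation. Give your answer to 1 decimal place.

35.6 ms

Sorted: 206, 276, 284, 300, 305, 315, 317, 327, 339, 358, 766 → median = 315
|x − 315| sorted: 0, 2, 10, 12, 15, 24, 31, 39, 43, 109, 451 → MAD = 24
Robust SD ≈ 1.4826 × 24 = 35.582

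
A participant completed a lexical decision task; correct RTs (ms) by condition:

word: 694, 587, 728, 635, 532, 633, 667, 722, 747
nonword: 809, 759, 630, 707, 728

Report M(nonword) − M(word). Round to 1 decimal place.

M(word) = 5945/9 = 660.556
M(nonword) = 3633/5 = 726.600
Difference = 726.600 − 660.556 = 66.044 ms

66.0 ms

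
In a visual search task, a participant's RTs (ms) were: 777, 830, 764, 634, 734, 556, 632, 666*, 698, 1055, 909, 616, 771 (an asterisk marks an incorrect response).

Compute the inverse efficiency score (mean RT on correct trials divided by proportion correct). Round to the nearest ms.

810 ms

Correct trials (n=12): 777, 830, 764, 634, 734, 556, 632, 698, 1055, 909, 616, 771
Mean correct RT = 8976/12 = 748.0000 ms
Proportion correct = 12/13
IES = 748.0000 / (12/13) = 810.333 ms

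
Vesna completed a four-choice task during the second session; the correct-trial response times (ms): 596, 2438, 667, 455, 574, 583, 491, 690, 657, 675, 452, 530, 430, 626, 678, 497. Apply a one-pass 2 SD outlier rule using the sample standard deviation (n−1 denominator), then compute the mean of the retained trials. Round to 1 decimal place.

n = 16, ΣRT = 11039, M = 689.938
Σ(x−M)² = 3377246.94; s = √(3377246.94/15) = 474.500
Cutoffs: 689.938 ± 2·474.500 → [-259.1, 1638.9]
Outside: 2438 → excluded.
Retained (n=15): Σ = 8601, mean = 8601/15 = 573.400

573.4 ms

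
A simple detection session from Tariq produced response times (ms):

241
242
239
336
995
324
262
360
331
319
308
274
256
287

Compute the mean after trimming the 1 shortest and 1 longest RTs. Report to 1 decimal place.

295.0 ms

Sorted: 239, 241, 242, 256, 262, 274, 287, 308, 319, 324, 331, 336, 360, 995
Drop lowest 1 (239) and highest 1 (995)
Remaining (n=12): Σ = 3540, mean = 3540/12 = 295.000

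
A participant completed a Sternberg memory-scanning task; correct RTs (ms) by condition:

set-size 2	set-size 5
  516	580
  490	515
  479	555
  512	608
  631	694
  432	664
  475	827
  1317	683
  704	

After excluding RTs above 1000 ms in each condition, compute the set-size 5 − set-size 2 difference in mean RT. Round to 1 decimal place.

set-size 2: exclude 1317
M(set-size 2) = 4239/8 = 529.875
M(set-size 5) = 5126/8 = 640.750
Difference = 640.750 − 529.875 = 110.875 ms

110.9 ms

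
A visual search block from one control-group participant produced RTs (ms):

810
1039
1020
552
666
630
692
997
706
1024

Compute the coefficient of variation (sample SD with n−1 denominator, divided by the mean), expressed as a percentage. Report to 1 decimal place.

n = 10, Σ = 8136, M = 813.6000
Σ(x−M)² = 321616.400; s = √(321616.400/9) = 189.0374
CV = 189.0374 / 813.6000 = 0.23235 = 23.235%

23.2%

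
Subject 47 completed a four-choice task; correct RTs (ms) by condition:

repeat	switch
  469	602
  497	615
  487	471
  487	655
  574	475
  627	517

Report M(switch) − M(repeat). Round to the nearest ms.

M(repeat) = 3141/6 = 523.500
M(switch) = 3335/6 = 555.833
Difference = 555.833 − 523.500 = 32.333 ms

32 ms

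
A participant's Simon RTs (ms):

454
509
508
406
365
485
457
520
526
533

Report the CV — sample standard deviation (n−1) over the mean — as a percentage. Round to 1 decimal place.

n = 10, Σ = 4763, M = 476.3000
Σ(x−M)² = 27944.100; s = √(27944.100/9) = 55.7216
CV = 55.7216 / 476.3000 = 0.11699 = 11.699%

11.7%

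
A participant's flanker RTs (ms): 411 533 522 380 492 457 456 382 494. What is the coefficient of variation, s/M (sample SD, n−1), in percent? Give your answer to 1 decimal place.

n = 9, Σ = 4127, M = 458.5556
Σ(x−M)² = 26244.222; s = √(26244.222/8) = 57.2759
CV = 57.2759 / 458.5556 = 0.12491 = 12.491%

12.5%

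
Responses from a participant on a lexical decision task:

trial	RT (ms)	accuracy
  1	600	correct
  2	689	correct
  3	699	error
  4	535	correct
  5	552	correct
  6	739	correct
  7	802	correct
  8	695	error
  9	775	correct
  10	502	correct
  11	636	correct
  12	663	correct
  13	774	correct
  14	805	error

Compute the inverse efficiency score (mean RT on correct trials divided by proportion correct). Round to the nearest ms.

Correct trials (n=11): 600, 689, 535, 552, 739, 802, 775, 502, 636, 663, 774
Mean correct RT = 7267/11 = 660.6364 ms
Proportion correct = 11/14
IES = 660.6364 / (11/14) = 840.810 ms

841 ms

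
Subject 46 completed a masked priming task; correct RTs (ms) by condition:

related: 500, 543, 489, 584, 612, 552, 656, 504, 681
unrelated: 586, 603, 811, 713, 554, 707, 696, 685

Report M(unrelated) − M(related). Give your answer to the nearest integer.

100 ms

M(related) = 5121/9 = 569.000
M(unrelated) = 5355/8 = 669.375
Difference = 669.375 − 569.000 = 100.375 ms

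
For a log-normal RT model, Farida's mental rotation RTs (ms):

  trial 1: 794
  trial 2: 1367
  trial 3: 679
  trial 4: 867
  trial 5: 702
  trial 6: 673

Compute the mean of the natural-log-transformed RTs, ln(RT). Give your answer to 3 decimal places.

6.708

ln(RT): 6.6771, 7.2204, 6.5206, 6.7650, 6.5539, 6.5117
Σ ln(RT) = 40.2488
Mean = 40.2488/6 = 6.70813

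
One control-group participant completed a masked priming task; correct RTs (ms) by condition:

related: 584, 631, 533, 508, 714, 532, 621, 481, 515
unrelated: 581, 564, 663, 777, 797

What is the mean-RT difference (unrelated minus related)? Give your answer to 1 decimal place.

M(related) = 5119/9 = 568.778
M(unrelated) = 3382/5 = 676.400
Difference = 676.400 − 568.778 = 107.622 ms

107.6 ms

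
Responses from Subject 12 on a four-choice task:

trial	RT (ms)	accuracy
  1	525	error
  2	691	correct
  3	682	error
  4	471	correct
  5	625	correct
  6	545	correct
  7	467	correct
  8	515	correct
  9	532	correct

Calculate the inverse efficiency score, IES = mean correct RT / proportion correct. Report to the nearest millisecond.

Correct trials (n=7): 691, 471, 625, 545, 467, 515, 532
Mean correct RT = 3846/7 = 549.4286 ms
Proportion correct = 7/9
IES = 549.4286 / (7/9) = 706.408 ms

706 ms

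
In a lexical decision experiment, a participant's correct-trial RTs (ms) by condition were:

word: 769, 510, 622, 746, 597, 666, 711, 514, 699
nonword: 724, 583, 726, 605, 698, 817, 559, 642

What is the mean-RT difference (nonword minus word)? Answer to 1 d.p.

21.0 ms

M(word) = 5834/9 = 648.222
M(nonword) = 5354/8 = 669.250
Difference = 669.250 − 648.222 = 21.028 ms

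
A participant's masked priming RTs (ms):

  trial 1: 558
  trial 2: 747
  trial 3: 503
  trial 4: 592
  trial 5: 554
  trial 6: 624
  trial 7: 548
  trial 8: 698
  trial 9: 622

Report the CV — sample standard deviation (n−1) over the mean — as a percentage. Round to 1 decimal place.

12.8%

n = 9, Σ = 5446, M = 605.1111
Σ(x−M)² = 48094.889; s = √(48094.889/8) = 77.5362
CV = 77.5362 / 605.1111 = 0.12814 = 12.814%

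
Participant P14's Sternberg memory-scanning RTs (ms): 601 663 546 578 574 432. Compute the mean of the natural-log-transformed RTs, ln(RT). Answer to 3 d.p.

ln(RT): 6.3986, 6.4968, 6.3026, 6.3596, 6.3526, 6.0684
Σ ln(RT) = 37.9786
Mean = 37.9786/6 = 6.32977

6.330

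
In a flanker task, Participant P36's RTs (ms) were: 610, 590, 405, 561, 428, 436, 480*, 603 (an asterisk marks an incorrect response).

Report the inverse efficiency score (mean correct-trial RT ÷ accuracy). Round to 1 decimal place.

593.1 ms

Correct trials (n=7): 610, 590, 405, 561, 428, 436, 603
Mean correct RT = 3633/7 = 519.0000 ms
Proportion correct = 7/8
IES = 519.0000 / (7/8) = 593.143 ms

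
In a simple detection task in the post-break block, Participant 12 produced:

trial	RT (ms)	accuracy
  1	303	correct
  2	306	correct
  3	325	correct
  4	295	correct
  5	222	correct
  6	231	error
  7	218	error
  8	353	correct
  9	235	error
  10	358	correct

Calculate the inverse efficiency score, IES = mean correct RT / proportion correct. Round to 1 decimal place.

441.2 ms

Correct trials (n=7): 303, 306, 325, 295, 222, 353, 358
Mean correct RT = 2162/7 = 308.8571 ms
Proportion correct = 7/10
IES = 308.8571 / (7/10) = 441.224 ms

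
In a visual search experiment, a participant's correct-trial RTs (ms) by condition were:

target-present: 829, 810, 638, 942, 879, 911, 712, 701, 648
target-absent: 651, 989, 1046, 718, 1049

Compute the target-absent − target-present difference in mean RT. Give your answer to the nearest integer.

M(target-present) = 7070/9 = 785.556
M(target-absent) = 4453/5 = 890.600
Difference = 890.600 − 785.556 = 105.044 ms

105 ms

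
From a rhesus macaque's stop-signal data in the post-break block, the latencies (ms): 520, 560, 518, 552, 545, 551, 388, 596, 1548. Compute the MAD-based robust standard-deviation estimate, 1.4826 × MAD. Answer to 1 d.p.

46.0 ms

Sorted: 388, 518, 520, 545, 551, 552, 560, 596, 1548 → median = 551
|x − 551| sorted: 0, 1, 6, 9, 31, 33, 45, 163, 997 → MAD = 31
Robust SD ≈ 1.4826 × 31 = 45.961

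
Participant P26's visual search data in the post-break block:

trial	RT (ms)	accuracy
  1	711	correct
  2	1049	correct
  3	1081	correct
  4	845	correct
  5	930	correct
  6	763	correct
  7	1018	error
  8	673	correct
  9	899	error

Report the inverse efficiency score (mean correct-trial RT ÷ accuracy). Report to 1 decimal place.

1111.6 ms

Correct trials (n=7): 711, 1049, 1081, 845, 930, 763, 673
Mean correct RT = 6052/7 = 864.5714 ms
Proportion correct = 7/9
IES = 864.5714 / (7/9) = 1111.592 ms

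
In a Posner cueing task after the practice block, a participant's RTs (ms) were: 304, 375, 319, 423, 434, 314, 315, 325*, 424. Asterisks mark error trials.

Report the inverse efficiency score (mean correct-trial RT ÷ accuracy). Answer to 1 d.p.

Correct trials (n=8): 304, 375, 319, 423, 434, 314, 315, 424
Mean correct RT = 2908/8 = 363.5000 ms
Proportion correct = 8/9
IES = 363.5000 / (8/9) = 408.938 ms

408.9 ms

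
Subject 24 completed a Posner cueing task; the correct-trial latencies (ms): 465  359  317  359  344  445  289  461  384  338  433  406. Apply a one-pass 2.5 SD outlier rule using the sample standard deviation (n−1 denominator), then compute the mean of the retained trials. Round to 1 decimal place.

n = 12, ΣRT = 4600, M = 383.333
Σ(x−M)² = 37570.67; s = √(37570.67/11) = 58.442
Cutoffs: 383.333 ± 2.5·58.442 → [237.2, 529.4]
No RTs fall outside the cutoffs; all 12 retained. Mean = 4600/12 = 383.333

383.3 ms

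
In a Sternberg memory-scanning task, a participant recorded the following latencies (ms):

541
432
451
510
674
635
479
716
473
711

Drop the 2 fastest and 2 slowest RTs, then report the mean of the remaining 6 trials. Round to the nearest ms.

552 ms

Sorted: 432, 451, 473, 479, 510, 541, 635, 674, 711, 716
Drop lowest 2 (432, 451) and highest 2 (711, 716)
Remaining (n=6): Σ = 3312, mean = 3312/6 = 552.000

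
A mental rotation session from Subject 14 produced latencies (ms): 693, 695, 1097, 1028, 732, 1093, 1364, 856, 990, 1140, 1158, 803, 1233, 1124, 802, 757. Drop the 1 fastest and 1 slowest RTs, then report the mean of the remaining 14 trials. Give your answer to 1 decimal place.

Sorted: 693, 695, 732, 757, 802, 803, 856, 990, 1028, 1093, 1097, 1124, 1140, 1158, 1233, 1364
Drop lowest 1 (693) and highest 1 (1364)
Remaining (n=14): Σ = 13508, mean = 13508/14 = 964.857

964.9 ms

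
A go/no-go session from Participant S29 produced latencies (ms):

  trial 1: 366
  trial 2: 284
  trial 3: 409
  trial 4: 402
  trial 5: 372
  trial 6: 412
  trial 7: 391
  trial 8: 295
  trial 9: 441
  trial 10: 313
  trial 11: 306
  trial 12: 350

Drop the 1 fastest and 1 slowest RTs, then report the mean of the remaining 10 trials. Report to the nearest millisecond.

362 ms

Sorted: 284, 295, 306, 313, 350, 366, 372, 391, 402, 409, 412, 441
Drop lowest 1 (284) and highest 1 (441)
Remaining (n=10): Σ = 3616, mean = 3616/10 = 361.600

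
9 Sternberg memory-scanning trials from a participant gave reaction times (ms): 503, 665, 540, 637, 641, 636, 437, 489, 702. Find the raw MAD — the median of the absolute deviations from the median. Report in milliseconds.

Sorted: 437, 489, 503, 540, 636, 637, 641, 665, 702 → median = 636
|x − 636|: 133, 29, 96, 1, 5, 0, 199, 147, 66
Sorted deviations: 0, 1, 5, 29, 66, 96, 133, 147, 199 → MAD = 66

66 ms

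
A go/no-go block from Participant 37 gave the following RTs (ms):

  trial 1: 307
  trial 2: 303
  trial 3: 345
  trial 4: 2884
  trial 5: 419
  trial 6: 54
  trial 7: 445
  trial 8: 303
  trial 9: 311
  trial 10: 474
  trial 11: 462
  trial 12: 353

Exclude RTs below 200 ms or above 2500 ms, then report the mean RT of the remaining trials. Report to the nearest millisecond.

Excluded: 54, 2884
Retained (n=10): Σ = 3722
Mean = 3722/10 = 372.2000

372 ms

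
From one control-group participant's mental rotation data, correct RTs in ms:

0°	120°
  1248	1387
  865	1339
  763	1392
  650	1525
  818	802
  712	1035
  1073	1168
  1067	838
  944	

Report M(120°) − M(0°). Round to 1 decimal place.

M(0°) = 8140/9 = 904.444
M(120°) = 9486/8 = 1185.750
Difference = 1185.750 − 904.444 = 281.306 ms

281.3 ms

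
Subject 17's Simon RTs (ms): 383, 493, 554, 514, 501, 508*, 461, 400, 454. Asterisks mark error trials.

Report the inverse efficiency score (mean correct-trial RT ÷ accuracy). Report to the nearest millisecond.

529 ms

Correct trials (n=8): 383, 493, 554, 514, 501, 461, 400, 454
Mean correct RT = 3760/8 = 470.0000 ms
Proportion correct = 8/9
IES = 470.0000 / (8/9) = 528.750 ms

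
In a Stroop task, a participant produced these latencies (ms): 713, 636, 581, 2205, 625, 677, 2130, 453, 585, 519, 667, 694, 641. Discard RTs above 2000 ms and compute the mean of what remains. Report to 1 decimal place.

617.4 ms

Excluded: 2130, 2205
Retained (n=11): Σ = 6791
Mean = 6791/11 = 617.3636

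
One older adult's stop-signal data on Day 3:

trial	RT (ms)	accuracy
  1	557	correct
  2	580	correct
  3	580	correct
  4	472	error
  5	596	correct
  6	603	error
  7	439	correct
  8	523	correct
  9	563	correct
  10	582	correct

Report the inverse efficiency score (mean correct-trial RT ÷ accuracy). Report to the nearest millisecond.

691 ms

Correct trials (n=8): 557, 580, 580, 596, 439, 523, 563, 582
Mean correct RT = 4420/8 = 552.5000 ms
Proportion correct = 8/10
IES = 552.5000 / (8/10) = 690.625 ms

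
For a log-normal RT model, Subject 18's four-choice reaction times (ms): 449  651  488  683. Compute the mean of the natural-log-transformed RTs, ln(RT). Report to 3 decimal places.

6.326

ln(RT): 6.1070, 6.4785, 6.1903, 6.5265
Σ ln(RT) = 25.3023
Mean = 25.3023/4 = 6.32559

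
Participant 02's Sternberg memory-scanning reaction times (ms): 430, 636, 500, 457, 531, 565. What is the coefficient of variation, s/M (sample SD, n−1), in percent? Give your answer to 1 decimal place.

14.4%

n = 6, Σ = 3119, M = 519.8333
Σ(x−M)² = 28070.833; s = √(28070.833/5) = 74.9277
CV = 74.9277 / 519.8333 = 0.14414 = 14.414%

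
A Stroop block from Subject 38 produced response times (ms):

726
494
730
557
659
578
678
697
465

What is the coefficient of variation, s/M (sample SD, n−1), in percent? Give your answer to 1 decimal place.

n = 9, Σ = 5584, M = 620.4444
Σ(x−M)² = 79782.222; s = √(79782.222/8) = 99.8638
CV = 99.8638 / 620.4444 = 0.16096 = 16.096%

16.1%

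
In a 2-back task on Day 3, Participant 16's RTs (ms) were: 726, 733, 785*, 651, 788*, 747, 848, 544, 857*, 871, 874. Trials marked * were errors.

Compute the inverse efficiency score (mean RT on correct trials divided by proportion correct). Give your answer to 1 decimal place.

Correct trials (n=8): 726, 733, 651, 747, 848, 544, 871, 874
Mean correct RT = 5994/8 = 749.2500 ms
Proportion correct = 8/11
IES = 749.2500 / (8/11) = 1030.219 ms

1030.2 ms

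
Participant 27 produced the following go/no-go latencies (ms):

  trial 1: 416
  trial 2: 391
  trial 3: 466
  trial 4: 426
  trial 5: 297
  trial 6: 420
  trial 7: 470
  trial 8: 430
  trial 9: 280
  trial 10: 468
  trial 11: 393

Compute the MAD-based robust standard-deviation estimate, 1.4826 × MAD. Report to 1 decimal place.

43.0 ms

Sorted: 280, 297, 391, 393, 416, 420, 426, 430, 466, 468, 470 → median = 420
|x − 420| sorted: 0, 4, 6, 10, 27, 29, 46, 48, 50, 123, 140 → MAD = 29
Robust SD ≈ 1.4826 × 29 = 42.995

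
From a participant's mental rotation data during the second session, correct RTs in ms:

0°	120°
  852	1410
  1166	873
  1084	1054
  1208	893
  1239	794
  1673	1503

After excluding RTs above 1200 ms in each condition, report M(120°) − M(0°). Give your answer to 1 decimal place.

-130.5 ms

0°: exclude 1208, 1239, 1673
120°: exclude 1410, 1503
M(0°) = 3102/3 = 1034.000
M(120°) = 3614/4 = 903.500
Difference = 903.500 − 1034.000 = -130.500 ms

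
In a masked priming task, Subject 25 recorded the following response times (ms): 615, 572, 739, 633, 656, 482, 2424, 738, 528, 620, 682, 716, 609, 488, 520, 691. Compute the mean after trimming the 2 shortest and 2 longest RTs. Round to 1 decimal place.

Sorted: 482, 488, 520, 528, 572, 609, 615, 620, 633, 656, 682, 691, 716, 738, 739, 2424
Drop lowest 2 (482, 488) and highest 2 (739, 2424)
Remaining (n=12): Σ = 7580, mean = 7580/12 = 631.667

631.7 ms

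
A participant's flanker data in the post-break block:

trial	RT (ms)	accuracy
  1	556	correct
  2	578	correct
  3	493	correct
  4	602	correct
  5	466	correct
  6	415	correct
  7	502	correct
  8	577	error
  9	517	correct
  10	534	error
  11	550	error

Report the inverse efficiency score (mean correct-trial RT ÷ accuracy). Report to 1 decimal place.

709.7 ms

Correct trials (n=8): 556, 578, 493, 602, 466, 415, 502, 517
Mean correct RT = 4129/8 = 516.1250 ms
Proportion correct = 8/11
IES = 516.1250 / (8/11) = 709.672 ms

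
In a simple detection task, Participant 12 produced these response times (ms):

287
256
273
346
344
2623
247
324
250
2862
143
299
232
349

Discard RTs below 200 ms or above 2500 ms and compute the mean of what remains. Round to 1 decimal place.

291.5 ms

Excluded: 143, 2623, 2862
Retained (n=11): Σ = 3207
Mean = 3207/11 = 291.5455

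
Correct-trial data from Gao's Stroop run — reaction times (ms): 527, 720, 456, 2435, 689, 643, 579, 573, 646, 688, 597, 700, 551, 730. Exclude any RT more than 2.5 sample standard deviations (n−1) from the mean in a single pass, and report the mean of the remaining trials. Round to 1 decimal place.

n = 14, ΣRT = 10534, M = 752.429
Σ(x−M)² = 3132517.43; s = √(3132517.43/13) = 490.880
Cutoffs: 752.429 ± 2.5·490.880 → [-474.8, 1979.6]
Outside: 2435 → excluded.
Retained (n=13): Σ = 8099, mean = 8099/13 = 623.000

623.0 ms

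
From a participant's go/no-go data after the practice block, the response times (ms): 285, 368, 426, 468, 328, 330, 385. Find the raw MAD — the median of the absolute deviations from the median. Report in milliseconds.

Sorted: 285, 328, 330, 368, 385, 426, 468 → median = 368
|x − 368|: 83, 0, 58, 100, 40, 38, 17
Sorted deviations: 0, 17, 38, 40, 58, 83, 100 → MAD = 40

40 ms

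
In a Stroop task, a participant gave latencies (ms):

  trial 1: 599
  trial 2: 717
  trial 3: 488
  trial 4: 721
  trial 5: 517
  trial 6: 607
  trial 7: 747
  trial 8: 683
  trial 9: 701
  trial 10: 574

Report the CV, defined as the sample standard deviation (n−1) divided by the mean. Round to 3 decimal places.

n = 10, Σ = 6354, M = 635.4000
Σ(x−M)² = 74656.400; s = √(74656.400/9) = 91.0777
CV = 91.0777 / 635.4000 = 0.14334

0.143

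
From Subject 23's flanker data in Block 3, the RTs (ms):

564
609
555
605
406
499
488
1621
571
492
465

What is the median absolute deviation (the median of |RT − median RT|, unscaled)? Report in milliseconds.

56 ms

Sorted: 406, 465, 488, 492, 499, 555, 564, 571, 605, 609, 1621 → median = 555
|x − 555|: 9, 54, 0, 50, 149, 56, 67, 1066, 16, 63, 90
Sorted deviations: 0, 9, 16, 50, 54, 56, 63, 67, 90, 149, 1066 → MAD = 56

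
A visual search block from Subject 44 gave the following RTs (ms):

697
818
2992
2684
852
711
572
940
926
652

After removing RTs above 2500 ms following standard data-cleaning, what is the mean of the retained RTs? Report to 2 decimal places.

Excluded: 2684, 2992
Retained (n=8): Σ = 6168
Mean = 6168/8 = 771.0000

771.00 ms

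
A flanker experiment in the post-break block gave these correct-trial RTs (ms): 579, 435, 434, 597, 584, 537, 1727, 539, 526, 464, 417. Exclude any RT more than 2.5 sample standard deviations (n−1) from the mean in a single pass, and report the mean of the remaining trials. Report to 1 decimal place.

n = 11, ΣRT = 6839, M = 621.727
Σ(x−M)² = 1385574.18; s = √(1385574.18/10) = 372.233
Cutoffs: 621.727 ± 2.5·372.233 → [-308.9, 1552.3]
Outside: 1727 → excluded.
Retained (n=10): Σ = 5112, mean = 5112/10 = 511.200

511.2 ms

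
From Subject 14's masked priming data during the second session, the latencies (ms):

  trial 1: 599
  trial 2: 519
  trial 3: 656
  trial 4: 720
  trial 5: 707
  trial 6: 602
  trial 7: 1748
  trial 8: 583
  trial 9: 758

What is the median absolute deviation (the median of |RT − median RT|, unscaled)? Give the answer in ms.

64 ms

Sorted: 519, 583, 599, 602, 656, 707, 720, 758, 1748 → median = 656
|x − 656|: 57, 137, 0, 64, 51, 54, 1092, 73, 102
Sorted deviations: 0, 51, 54, 57, 64, 73, 102, 137, 1092 → MAD = 64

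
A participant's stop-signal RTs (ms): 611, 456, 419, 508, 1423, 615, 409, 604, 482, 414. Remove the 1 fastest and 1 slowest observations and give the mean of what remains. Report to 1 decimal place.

Sorted: 409, 414, 419, 456, 482, 508, 604, 611, 615, 1423
Drop lowest 1 (409) and highest 1 (1423)
Remaining (n=8): Σ = 4109, mean = 4109/8 = 513.625

513.6 ms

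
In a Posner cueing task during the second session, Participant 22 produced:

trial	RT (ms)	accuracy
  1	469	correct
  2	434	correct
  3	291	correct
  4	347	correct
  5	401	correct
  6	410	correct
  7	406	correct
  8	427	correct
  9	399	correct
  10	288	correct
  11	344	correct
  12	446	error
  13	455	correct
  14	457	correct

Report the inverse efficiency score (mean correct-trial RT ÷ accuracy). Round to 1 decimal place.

Correct trials (n=13): 469, 434, 291, 347, 401, 410, 406, 427, 399, 288, 344, 455, 457
Mean correct RT = 5128/13 = 394.4615 ms
Proportion correct = 13/14
IES = 394.4615 / (13/14) = 424.805 ms

424.8 ms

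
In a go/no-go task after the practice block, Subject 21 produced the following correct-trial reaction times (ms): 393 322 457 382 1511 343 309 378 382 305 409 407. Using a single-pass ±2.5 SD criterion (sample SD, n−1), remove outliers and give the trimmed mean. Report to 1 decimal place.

371.5 ms

n = 12, ΣRT = 5598, M = 466.500
Σ(x−M)² = 1212453.00; s = √(1212453.00/11) = 331.998
Cutoffs: 466.500 ± 2.5·331.998 → [-363.5, 1296.5]
Outside: 1511 → excluded.
Retained (n=11): Σ = 4087, mean = 4087/11 = 371.545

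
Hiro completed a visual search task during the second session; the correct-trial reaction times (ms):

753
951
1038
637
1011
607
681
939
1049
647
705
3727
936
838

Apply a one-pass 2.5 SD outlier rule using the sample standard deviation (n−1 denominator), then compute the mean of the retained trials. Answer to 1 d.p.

830.2 ms

n = 14, ΣRT = 14519, M = 1037.071
Σ(x−M)² = 8118338.93; s = √(8118338.93/13) = 790.245
Cutoffs: 1037.071 ± 2.5·790.245 → [-938.5, 3012.7]
Outside: 3727 → excluded.
Retained (n=13): Σ = 10792, mean = 10792/13 = 830.154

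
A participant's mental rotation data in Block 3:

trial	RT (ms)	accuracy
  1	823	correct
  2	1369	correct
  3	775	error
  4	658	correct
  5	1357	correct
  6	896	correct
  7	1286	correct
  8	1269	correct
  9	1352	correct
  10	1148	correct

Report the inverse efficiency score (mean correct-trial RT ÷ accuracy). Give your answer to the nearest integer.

Correct trials (n=9): 823, 1369, 658, 1357, 896, 1286, 1269, 1352, 1148
Mean correct RT = 10158/9 = 1128.6667 ms
Proportion correct = 9/10
IES = 1128.6667 / (9/10) = 1254.074 ms

1254 ms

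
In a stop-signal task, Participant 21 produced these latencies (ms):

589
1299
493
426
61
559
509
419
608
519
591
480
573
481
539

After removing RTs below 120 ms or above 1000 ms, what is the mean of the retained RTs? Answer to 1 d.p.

522.0 ms

Excluded: 61, 1299
Retained (n=13): Σ = 6786
Mean = 6786/13 = 522.0000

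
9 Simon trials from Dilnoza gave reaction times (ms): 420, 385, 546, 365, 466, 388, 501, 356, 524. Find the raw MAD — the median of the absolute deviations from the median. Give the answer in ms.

Sorted: 356, 365, 385, 388, 420, 466, 501, 524, 546 → median = 420
|x − 420|: 0, 35, 126, 55, 46, 32, 81, 64, 104
Sorted deviations: 0, 32, 35, 46, 55, 64, 81, 104, 126 → MAD = 55

55 ms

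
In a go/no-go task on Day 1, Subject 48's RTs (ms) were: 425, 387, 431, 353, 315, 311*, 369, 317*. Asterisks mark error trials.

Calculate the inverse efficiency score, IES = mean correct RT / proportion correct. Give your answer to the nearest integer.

507 ms

Correct trials (n=6): 425, 387, 431, 353, 315, 369
Mean correct RT = 2280/6 = 380.0000 ms
Proportion correct = 6/8
IES = 380.0000 / (6/8) = 506.667 ms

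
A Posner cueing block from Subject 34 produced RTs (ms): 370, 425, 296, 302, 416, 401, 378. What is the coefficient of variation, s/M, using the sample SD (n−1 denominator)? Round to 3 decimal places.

n = 7, Σ = 2588, M = 369.7143
Σ(x−M)² = 16265.429; s = √(16265.429/6) = 52.0663
CV = 52.0663 / 369.7143 = 0.14083

0.141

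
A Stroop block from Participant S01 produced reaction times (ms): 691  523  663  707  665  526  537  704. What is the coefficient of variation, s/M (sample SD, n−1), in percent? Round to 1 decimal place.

n = 8, Σ = 5016, M = 627.0000
Σ(x−M)² = 48282.000; s = √(48282.000/7) = 83.0508
CV = 83.0508 / 627.0000 = 0.13246 = 13.246%

13.2%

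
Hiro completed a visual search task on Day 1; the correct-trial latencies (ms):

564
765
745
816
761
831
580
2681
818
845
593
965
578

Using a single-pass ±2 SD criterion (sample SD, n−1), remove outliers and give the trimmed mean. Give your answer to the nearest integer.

n = 13, ΣRT = 11542, M = 887.846
Σ(x−M)² = 3670631.69; s = √(3670631.69/12) = 553.070
Cutoffs: 887.846 ± 2·553.070 → [-218.3, 1994.0]
Outside: 2681 → excluded.
Retained (n=12): Σ = 8861, mean = 8861/12 = 738.417

738 ms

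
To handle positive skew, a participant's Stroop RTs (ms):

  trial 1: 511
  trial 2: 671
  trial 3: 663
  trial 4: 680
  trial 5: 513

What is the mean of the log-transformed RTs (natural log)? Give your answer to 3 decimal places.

6.401

ln(RT): 6.2364, 6.5088, 6.4968, 6.5221, 6.2403
Σ ln(RT) = 32.0043
Mean = 32.0043/5 = 6.40086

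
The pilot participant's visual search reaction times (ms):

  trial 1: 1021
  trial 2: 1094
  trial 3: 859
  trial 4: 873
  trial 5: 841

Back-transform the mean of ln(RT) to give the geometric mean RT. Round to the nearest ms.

932 ms

ln(RT): 6.9285, 6.9976, 6.7558, 6.7719, 6.7346
Mean ln(RT) = 34.1884/5 = 6.83769
Geometric mean = exp(6.83769) = 932.33 ms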